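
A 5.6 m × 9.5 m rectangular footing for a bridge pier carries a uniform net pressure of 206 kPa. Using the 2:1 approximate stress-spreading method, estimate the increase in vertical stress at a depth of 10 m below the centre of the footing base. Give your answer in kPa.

By the 2:1 method the load spreads at 1 horizontal : 2 vertical, so at depth z the loaded area has grown by z in each plan dimension:
Δσ = qBL/((B+z)(L+z)) = 206×5.6×9.5/((5.6+10)(9.5+10)) = 36.026 kPa

Δσ_z ≈ 36 kPa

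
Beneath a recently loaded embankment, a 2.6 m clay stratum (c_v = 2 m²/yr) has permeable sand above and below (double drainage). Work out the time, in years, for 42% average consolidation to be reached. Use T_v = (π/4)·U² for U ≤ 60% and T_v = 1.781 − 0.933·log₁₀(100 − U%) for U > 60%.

t ≈ 0.117 years

Drainage path length: H_d = H/2 = 1.3 m (double drainage).
U ≤ 60%: T_v = (π/4)·U² = (π/4)×0.42² = 0.13854.
t = T_v·H_d²/c_v = 0.13854×1.3²/2 = 0.1171 years.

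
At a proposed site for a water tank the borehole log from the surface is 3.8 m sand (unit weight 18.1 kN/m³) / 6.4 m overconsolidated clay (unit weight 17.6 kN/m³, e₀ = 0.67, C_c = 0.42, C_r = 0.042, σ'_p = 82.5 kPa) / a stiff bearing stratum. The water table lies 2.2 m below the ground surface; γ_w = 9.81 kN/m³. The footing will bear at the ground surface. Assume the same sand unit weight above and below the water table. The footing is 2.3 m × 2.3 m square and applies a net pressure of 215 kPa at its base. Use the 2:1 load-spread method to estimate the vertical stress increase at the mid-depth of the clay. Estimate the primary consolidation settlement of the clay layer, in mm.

S_c ≈ 73.7 mm

Mid-depth of clay below the ground surface: z = 3.8 + 6.4/2 = 7 m.
Total vertical stress at mid-clay: σ_v = 18.1×3.8 + 17.6×3.2 = 125.1 kPa.
Pore pressure: u = 9.81×(7 − 2.2) = 47.088 kPa.
Initial effective stress: σ'_0 = σ_v − u = 125.1 − 47.088 = 78.012 kPa.
Stress increase at mid-clay by the 2:1 spreading method:
Δσ = qBL/((B+z)(L+z)) = 215×2.3×2.3/((2.3+7)(2.3+7)) = 13.15 kPa
Final effective stress: σ'_f = 78.012 + 13.15 = 91.162 kPa.
σ'_f = 91.162 > σ'_p = 82.5 kPa, so the stress path crosses the preconsolidation pressure — recompression up to σ'_p, then virgin compression beyond:
S_c = H/(1+e₀)·[C_r·log₁₀(σ'_p/σ'_0) + C_c·log₁₀(σ'_f/σ'_p)]
    = 6.4/1.67 × [0.042×log₁₀(82.5/78.012) + 0.42×log₁₀(91.162/82.5)]
    = 3.8323 × [0.0010203 + 0.018211] = 0.0737 m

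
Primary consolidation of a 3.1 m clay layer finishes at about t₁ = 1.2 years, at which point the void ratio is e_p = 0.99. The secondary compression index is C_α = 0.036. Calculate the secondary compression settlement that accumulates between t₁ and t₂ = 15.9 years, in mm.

S_s ≈ 62.9 mm

Secondary compression: S_s = C_α·H/(1+e_p)·log₁₀(t₂/t₁)
S_s = 0.036×3.1/(1+0.99)×log₁₀(15.9/1.2)
    = 0.05608 × 1.122 = 0.06293 m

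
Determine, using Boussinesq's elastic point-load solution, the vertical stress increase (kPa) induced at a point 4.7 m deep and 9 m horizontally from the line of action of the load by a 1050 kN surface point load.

Boussinesq vertical stress below a point load on an elastic half-space:
Δσ_z = 3P/(2πz²) · [1 + (r/z)²]^(−5/2)
r/z = 9/4.7 = 1.9149; [1+(r/z)²]^(−5/2) = 0.021254.
Δσ_z = 3×1050/(2π×4.7²) × 0.021254 = 22.695 × 0.021254 = 0.4824 kPa

Δσ_z ≈ 0.482 kPa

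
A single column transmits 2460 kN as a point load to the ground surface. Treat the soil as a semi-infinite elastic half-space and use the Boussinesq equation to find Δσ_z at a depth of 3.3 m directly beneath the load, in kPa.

Boussinesq vertical stress below a point load on an elastic half-space:
Δσ_z = 3P/(2πz²) · [1 + (r/z)²]^(−5/2)
r/z = 0/3.3 = 0; [1+(r/z)²]^(−5/2) = 1.
Δσ_z = 3×2460/(2π×3.3²) × 1 = 107.86 × 1 = 107.9 kPa

Δσ_z ≈ 108 kPa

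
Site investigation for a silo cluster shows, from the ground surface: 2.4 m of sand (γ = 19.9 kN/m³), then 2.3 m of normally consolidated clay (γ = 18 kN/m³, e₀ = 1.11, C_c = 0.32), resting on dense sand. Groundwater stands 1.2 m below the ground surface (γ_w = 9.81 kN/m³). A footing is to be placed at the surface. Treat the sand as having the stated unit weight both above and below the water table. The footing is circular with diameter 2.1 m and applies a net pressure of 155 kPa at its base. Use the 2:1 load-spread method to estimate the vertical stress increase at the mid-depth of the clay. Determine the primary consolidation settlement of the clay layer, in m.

Mid-depth of clay below the ground surface: z = 2.4 + 2.3/2 = 3.55 m.
Total vertical stress at mid-clay: σ_v = 19.9×2.4 + 18×1.15 = 68.46 kPa.
Pore pressure: u = 9.81×(3.55 − 1.2) = 23.054 kPa.
Initial effective stress: σ'_0 = σ_v − u = 68.46 − 23.054 = 45.406 kPa.
Stress increase at mid-clay by the 2:1 spreading method:
Δσ ≈ qD²/(D+z)² = 155×2.1²/(2.1+3.55)² = 21.413 kPa
Final effective stress: σ'_f = σ'_0 + Δσ = 45.406 + 21.413 = 66.819 kPa.
Normally consolidated clay, so the full stress increment lies on the virgin compression line:
S_c = C_c·H/(1+e₀)·log₁₀(σ'_f/σ'_0) = 0.32×2.3/(1+1.11)×log₁₀(66.819/45.406)
    = 0.34882 × 0.16779 = 0.05853 m

S_c ≈ 0.0585 m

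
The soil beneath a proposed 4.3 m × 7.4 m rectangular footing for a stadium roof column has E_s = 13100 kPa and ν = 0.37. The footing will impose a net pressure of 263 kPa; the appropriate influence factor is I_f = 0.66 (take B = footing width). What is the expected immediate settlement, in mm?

Immediate (elastic) settlement: S_e = q·B·(1−ν²)/E_s · I_f.
S_e = 263 × 4.3 × (1 − 0.37²) / 13100 × 0.66
    = 263 × 4.3 × 0.8631 / 13100 × 0.66
    = 0.04918 m = 49.18 mm

S_e ≈ 49.2 mm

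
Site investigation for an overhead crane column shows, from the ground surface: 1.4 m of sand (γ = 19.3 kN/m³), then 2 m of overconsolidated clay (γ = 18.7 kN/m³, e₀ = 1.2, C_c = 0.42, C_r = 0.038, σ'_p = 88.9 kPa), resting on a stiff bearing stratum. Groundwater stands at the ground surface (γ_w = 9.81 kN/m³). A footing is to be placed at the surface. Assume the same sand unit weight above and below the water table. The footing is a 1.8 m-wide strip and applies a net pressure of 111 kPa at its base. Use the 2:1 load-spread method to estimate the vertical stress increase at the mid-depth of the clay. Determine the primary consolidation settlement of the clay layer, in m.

S_c ≈ 0.0172 m

Mid-depth of clay below the ground surface: z = 1.4 + 2/2 = 2.4 m.
Total vertical stress at mid-clay: σ_v = 19.3×1.4 + 18.7×1 = 45.72 kPa.
Pore pressure: u = 9.81×(2.4 − 0) = 23.544 kPa.
Initial effective stress: σ'_0 = σ_v − u = 45.72 − 23.544 = 22.176 kPa.
Stress increase at mid-clay by the 2:1 spreading method:
Δσ = qB/(B+z) = 111×1.8/(1.8+2.4) = 47.571 kPa
Final effective stress: σ'_f = 22.176 + 47.571 = 69.747 kPa.
σ'_f = 69.747 ≤ σ'_p = 88.9 kPa, so the clay remains overconsolidated and only the recompression index applies:
S_c = C_r·H/(1+e₀)·log₁₀(σ'_f/σ'_0) = 0.038×2/2.2×log₁₀(69.747/22.176)
    = 0.034545 × 0.49764 = 0.01719 m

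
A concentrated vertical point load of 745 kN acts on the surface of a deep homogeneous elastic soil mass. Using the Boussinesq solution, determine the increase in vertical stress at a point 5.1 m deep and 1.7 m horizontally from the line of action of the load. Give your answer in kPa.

Boussinesq vertical stress below a point load on an elastic half-space:
Δσ_z = 3P/(2πz²) · [1 + (r/z)²]^(−5/2)
r/z = 1.7/5.1 = 0.33333; [1+(r/z)²]^(−5/2) = 0.76843.
Δσ_z = 3×745/(2π×5.1²) × 0.76843 = 13.676 × 0.76843 = 10.51 kPa

Δσ_z ≈ 10.5 kPa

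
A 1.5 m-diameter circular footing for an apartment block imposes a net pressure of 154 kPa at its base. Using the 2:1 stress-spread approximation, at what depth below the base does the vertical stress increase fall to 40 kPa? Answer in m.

2:1 spreading — at depth z the loaded area has grown by z in each plan dimension:
qD²/(D+z)² = Δσ_z ⇒ z = D(√(q/Δσ_z) − 1) = 1.5×(√(154/40) − 1) = 1.443 m

z ≈ 1.44 m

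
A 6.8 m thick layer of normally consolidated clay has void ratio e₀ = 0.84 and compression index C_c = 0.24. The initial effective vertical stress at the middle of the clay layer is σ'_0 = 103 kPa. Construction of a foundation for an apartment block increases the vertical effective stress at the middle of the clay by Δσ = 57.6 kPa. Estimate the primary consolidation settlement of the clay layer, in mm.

S_c ≈ 171 mm

Final effective stress: σ'_f = σ'_0 + Δσ = 103 + 57.6 = 160.6 kPa.
Normally consolidated clay, so the full stress increment lies on the virgin compression line:
S_c = C_c·H/(1+e₀)·log₁₀(σ'_f/σ'_0) = 0.24×6.8/(1+0.84)×log₁₀(160.6/103)
    = 0.88696 × 0.19291 = 0.1711 m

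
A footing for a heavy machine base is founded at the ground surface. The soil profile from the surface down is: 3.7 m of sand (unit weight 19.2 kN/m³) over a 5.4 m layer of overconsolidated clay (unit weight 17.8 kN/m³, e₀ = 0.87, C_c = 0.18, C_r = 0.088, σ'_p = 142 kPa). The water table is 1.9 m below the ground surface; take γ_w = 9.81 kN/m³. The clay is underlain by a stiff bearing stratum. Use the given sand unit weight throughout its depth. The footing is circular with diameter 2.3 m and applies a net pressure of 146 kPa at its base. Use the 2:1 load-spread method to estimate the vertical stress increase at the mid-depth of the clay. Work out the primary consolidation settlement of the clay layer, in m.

Mid-depth of clay below the ground surface: z = 3.7 + 5.4/2 = 6.4 m.
Total vertical stress at mid-clay: σ_v = 19.2×3.7 + 17.8×2.7 = 119.1 kPa.
Pore pressure: u = 9.81×(6.4 − 1.9) = 44.145 kPa.
Initial effective stress: σ'_0 = σ_v − u = 119.1 − 44.145 = 74.955 kPa.
Stress increase at mid-clay by the 2:1 spreading method:
Δσ ≈ qD²/(D+z)² = 146×2.3²/(2.3+6.4)² = 10.204 kPa
Final effective stress: σ'_f = 74.955 + 10.204 = 85.159 kPa.
σ'_f = 85.159 ≤ σ'_p = 142 kPa, so the clay remains overconsolidated and only the recompression index applies:
S_c = C_r·H/(1+e₀)·log₁₀(σ'_f/σ'_0) = 0.088×5.4/1.87×log₁₀(85.159/74.955)
    = 0.25412 × 0.05543 = 0.01409 m

S_c ≈ 0.0141 m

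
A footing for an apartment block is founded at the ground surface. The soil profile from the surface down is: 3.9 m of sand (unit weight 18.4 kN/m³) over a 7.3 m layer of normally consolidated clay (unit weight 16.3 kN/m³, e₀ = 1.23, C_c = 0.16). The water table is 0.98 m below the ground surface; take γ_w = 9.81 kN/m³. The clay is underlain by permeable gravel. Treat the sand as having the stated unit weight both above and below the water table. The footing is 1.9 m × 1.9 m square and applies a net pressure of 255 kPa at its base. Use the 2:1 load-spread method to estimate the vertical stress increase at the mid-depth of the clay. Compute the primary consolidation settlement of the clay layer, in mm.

Mid-depth of clay below the ground surface: z = 3.9 + 7.3/2 = 7.55 m.
Total vertical stress at mid-clay: σ_v = 18.4×3.9 + 16.3×3.65 = 131.25 kPa.
Pore pressure: u = 9.81×(7.55 − 0.98) = 64.452 kPa.
Initial effective stress: σ'_0 = σ_v − u = 131.25 − 64.452 = 66.798 kPa.
Stress increase at mid-clay by the 2:1 spreading method:
Δσ = qBL/((B+z)(L+z)) = 255×1.9×1.9/((1.9+7.55)(1.9+7.55)) = 10.308 kPa
Final effective stress: σ'_f = σ'_0 + Δσ = 66.798 + 10.308 = 77.106 kPa.
Normally consolidated clay, so the full stress increment lies on the virgin compression line:
S_c = C_c·H/(1+e₀)·log₁₀(σ'_f/σ'_0) = 0.16×7.3/(1+1.23)×log₁₀(77.106/66.798)
    = 0.52377 × 0.062325 = 0.03264 m

S_c ≈ 32.6 mm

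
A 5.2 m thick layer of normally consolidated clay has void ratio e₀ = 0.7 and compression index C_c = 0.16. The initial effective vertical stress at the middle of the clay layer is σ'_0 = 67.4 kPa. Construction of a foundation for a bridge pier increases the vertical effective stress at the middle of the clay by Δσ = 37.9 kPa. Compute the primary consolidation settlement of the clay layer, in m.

S_c ≈ 0.0948 m

Final effective stress: σ'_f = σ'_0 + Δσ = 67.4 + 37.9 = 105.3 kPa.
Normally consolidated clay, so the full stress increment lies on the virgin compression line:
S_c = C_c·H/(1+e₀)·log₁₀(σ'_f/σ'_0) = 0.16×5.2/(1+0.7)×log₁₀(105.3/67.4)
    = 0.48941 × 0.19377 = 0.09483 m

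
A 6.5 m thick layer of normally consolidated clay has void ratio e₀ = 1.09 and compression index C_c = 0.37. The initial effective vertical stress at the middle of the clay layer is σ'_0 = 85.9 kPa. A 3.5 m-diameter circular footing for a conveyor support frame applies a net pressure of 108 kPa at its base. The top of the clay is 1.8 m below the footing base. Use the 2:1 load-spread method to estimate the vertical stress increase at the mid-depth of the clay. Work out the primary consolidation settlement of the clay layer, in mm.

S_c ≈ 95.6 mm

Mid-depth of clay below the footing base: z = 1.8 + 6.5/2 = 5.05 m.
Stress increase at mid-clay by the 2:1 spreading method:
Δσ ≈ qD²/(D+z)² = 108×3.5²/(3.5+5.05)² = 18.098 kPa
Final effective stress: σ'_f = σ'_0 + Δσ = 85.9 + 18.098 = 104 kPa.
Normally consolidated clay, so the full stress increment lies on the virgin compression line:
S_c = C_c·H/(1+e₀)·log₁₀(σ'_f/σ'_0) = 0.37×6.5/(1+1.09)×log₁₀(104/85.9)
    = 1.1507 × 0.08304 = 0.09555 m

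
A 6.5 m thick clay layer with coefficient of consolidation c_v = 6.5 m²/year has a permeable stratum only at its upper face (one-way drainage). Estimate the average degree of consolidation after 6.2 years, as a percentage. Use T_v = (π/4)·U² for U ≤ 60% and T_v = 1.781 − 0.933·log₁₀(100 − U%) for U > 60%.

Drainage path length: H_d = H = 6.5 m (single drainage).
T_v = c_v·t/H_d² = 6.5×6.2/6.5² = 0.95385.
T_v = 0.95385 corresponds to the U > 60% branch:
U = 1 − 10^((1.781 − T_v)/0.933)/100 = 0.923

U ≈ 92.3 %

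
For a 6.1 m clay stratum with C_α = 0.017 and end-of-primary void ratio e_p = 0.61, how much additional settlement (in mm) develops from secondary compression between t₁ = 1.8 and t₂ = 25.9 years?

Secondary compression: S_s = C_α·H/(1+e_p)·log₁₀(t₂/t₁)
S_s = 0.017×6.1/(1+0.61)×log₁₀(25.9/1.8)
    = 0.06441 × 1.158 = 0.07459 m

S_s ≈ 74.6 mm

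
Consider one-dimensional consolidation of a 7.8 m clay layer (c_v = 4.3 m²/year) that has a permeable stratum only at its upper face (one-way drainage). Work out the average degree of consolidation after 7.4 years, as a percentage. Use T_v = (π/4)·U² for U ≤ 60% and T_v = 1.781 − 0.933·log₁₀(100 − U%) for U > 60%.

U ≈ 77.7 %

Drainage path length: H_d = H = 7.8 m (single drainage).
T_v = c_v·t/H_d² = 4.3×7.4/7.8² = 0.52301.
T_v = 0.52301 corresponds to the U > 60% branch:
U = 1 − 10^((1.781 − T_v)/0.933)/100 = 0.777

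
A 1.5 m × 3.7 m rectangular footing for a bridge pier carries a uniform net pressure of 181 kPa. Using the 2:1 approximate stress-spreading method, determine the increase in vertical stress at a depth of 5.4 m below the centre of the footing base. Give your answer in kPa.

Δσ_z ≈ 16 kPa

By the 2:1 method the load spreads at 1 horizontal : 2 vertical, so at depth z the loaded area has grown by z in each plan dimension:
Δσ = qBL/((B+z)(L+z)) = 181×1.5×3.7/((1.5+5.4)(3.7+5.4)) = 15.999 kPa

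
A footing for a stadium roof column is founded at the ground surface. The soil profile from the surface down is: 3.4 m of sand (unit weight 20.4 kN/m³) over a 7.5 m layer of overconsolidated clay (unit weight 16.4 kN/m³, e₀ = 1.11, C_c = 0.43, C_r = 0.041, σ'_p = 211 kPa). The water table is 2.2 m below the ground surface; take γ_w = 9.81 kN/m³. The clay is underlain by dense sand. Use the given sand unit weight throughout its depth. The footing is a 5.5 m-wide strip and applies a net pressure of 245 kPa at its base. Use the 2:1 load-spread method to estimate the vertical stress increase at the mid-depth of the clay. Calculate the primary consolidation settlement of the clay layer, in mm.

S_c ≈ 52.6 mm

Mid-depth of clay below the ground surface: z = 3.4 + 7.5/2 = 7.15 m.
Total vertical stress at mid-clay: σ_v = 20.4×3.4 + 16.4×3.75 = 130.86 kPa.
Pore pressure: u = 9.81×(7.15 − 2.2) = 48.56 kPa.
Initial effective stress: σ'_0 = σ_v − u = 130.86 − 48.56 = 82.3 kPa.
Stress increase at mid-clay by the 2:1 spreading method:
Δσ = qB/(B+z) = 245×5.5/(5.5+7.15) = 106.52 kPa
Final effective stress: σ'_f = 82.3 + 106.52 = 188.82 kPa.
σ'_f = 188.82 ≤ σ'_p = 211 kPa, so the clay remains overconsolidated and only the recompression index applies:
S_c = C_r·H/(1+e₀)·log₁₀(σ'_f/σ'_0) = 0.041×7.5/2.11×log₁₀(188.82/82.3)
    = 0.14573 × 0.36065 = 0.05256 m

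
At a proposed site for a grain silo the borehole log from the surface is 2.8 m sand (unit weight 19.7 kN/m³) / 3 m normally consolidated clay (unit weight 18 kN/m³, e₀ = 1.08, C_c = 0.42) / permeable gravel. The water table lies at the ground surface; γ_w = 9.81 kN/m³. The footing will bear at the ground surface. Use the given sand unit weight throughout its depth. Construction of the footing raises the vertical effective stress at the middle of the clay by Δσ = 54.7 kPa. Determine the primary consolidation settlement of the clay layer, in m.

Mid-depth of clay below the ground surface: z = 2.8 + 3/2 = 4.3 m.
Total vertical stress at mid-clay: σ_v = 19.7×2.8 + 18×1.5 = 82.16 kPa.
Pore pressure: u = 9.81×(4.3 − 0) = 42.183 kPa.
Initial effective stress: σ'_0 = σ_v − u = 82.16 − 42.183 = 39.977 kPa.
Final effective stress: σ'_f = σ'_0 + Δσ = 39.977 + 54.7 = 94.677 kPa.
Normally consolidated clay, so the full stress increment lies on the virgin compression line:
S_c = C_c·H/(1+e₀)·log₁₀(σ'_f/σ'_0) = 0.42×3/(1+1.08)×log₁₀(94.677/39.977)
    = 0.60577 × 0.37443 = 0.2268 m

S_c ≈ 0.227 m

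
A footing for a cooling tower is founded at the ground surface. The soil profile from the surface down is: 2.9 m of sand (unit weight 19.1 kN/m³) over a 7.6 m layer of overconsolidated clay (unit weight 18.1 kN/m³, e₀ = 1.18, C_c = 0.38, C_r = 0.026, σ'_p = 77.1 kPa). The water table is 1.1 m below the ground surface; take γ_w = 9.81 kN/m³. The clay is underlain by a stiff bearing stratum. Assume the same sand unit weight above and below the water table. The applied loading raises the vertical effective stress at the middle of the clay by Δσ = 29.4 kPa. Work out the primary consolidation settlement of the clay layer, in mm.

Mid-depth of clay below the ground surface: z = 2.9 + 7.6/2 = 6.7 m.
Total vertical stress at mid-clay: σ_v = 19.1×2.9 + 18.1×3.8 = 124.17 kPa.
Pore pressure: u = 9.81×(6.7 − 1.1) = 54.936 kPa.
Initial effective stress: σ'_0 = σ_v − u = 124.17 − 54.936 = 69.234 kPa.
Final effective stress: σ'_f = 69.234 + 29.4 = 98.634 kPa.
σ'_f = 98.634 > σ'_p = 77.1 kPa, so the stress path crosses the preconsolidation pressure — recompression up to σ'_p, then virgin compression beyond:
S_c = H/(1+e₀)·[C_r·log₁₀(σ'_p/σ'_0) + C_c·log₁₀(σ'_f/σ'_p)]
    = 7.6/2.18 × [0.026×log₁₀(77.1/69.234) + 0.38×log₁₀(98.634/77.1)]
    = 3.4862 × [0.0012151 + 0.040649] = 0.1459 m

S_c ≈ 146 mm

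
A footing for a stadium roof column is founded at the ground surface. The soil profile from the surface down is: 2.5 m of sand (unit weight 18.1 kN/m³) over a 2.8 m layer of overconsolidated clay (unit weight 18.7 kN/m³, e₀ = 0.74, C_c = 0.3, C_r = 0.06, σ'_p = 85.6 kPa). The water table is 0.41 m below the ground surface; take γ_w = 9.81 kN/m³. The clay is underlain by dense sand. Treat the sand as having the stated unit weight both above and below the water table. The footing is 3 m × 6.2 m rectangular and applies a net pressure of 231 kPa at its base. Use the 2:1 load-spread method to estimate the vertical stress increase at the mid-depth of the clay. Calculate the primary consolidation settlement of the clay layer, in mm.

Mid-depth of clay below the ground surface: z = 2.5 + 2.8/2 = 3.9 m.
Total vertical stress at mid-clay: σ_v = 18.1×2.5 + 18.7×1.4 = 71.43 kPa.
Pore pressure: u = 9.81×(3.9 − 0.41) = 34.237 kPa.
Initial effective stress: σ'_0 = σ_v − u = 71.43 − 34.237 = 37.193 kPa.
Stress increase at mid-clay by the 2:1 spreading method:
Δσ = qBL/((B+z)(L+z)) = 231×3×6.2/((3+3.9)(6.2+3.9)) = 61.653 kPa
Final effective stress: σ'_f = 37.193 + 61.653 = 98.846 kPa.
σ'_f = 98.846 > σ'_p = 85.6 kPa, so the stress path crosses the preconsolidation pressure — recompression up to σ'_p, then virgin compression beyond:
S_c = H/(1+e₀)·[C_r·log₁₀(σ'_p/σ'_0) + C_c·log₁₀(σ'_f/σ'_p)]
    = 2.8/1.74 × [0.06×log₁₀(85.6/37.193) + 0.3×log₁₀(98.846/85.6)]
    = 1.6092 × [0.021721 + 0.018746] = 0.06512 m

S_c ≈ 65.1 mm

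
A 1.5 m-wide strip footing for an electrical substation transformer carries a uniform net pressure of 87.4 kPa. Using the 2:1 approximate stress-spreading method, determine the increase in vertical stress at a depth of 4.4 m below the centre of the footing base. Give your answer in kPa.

Δσ_z ≈ 22.2 kPa

By the 2:1 method the load spreads at 1 horizontal : 2 vertical, so at depth z the loaded area has grown by z in each plan dimension:
Δσ = qB/(B+z) = 87.4×1.5/(1.5+4.4) = 22.22 kPa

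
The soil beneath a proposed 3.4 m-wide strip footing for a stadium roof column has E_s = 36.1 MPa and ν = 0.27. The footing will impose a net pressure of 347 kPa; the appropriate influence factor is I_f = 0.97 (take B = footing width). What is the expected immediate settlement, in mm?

Immediate (elastic) settlement: S_e = q·B·(1−ν²)/E_s · I_f.
E_s = 36.1 MPa = 36100 kPa.
S_e = 347 × 3.4 × (1 − 0.27²) / 36100 × 0.97
    = 347 × 3.4 × 0.9271 / 36100 × 0.97
    = 0.02939 m = 29.39 mm

S_e ≈ 29.4 mm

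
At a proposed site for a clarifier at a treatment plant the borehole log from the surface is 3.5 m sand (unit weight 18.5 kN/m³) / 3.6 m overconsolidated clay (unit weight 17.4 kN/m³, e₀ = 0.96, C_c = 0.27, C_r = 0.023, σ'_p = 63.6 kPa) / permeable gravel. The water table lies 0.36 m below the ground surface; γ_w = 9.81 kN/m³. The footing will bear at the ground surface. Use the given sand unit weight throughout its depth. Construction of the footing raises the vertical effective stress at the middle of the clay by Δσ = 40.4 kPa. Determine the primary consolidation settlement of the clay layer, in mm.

S_c ≈ 75.3 mm

Mid-depth of clay below the ground surface: z = 3.5 + 3.6/2 = 5.3 m.
Total vertical stress at mid-clay: σ_v = 18.5×3.5 + 17.4×1.8 = 96.07 kPa.
Pore pressure: u = 9.81×(5.3 − 0.36) = 48.461 kPa.
Initial effective stress: σ'_0 = σ_v − u = 96.07 − 48.461 = 47.609 kPa.
Final effective stress: σ'_f = 47.609 + 40.4 = 88.009 kPa.
σ'_f = 88.009 > σ'_p = 63.6 kPa, so the stress path crosses the preconsolidation pressure — recompression up to σ'_p, then virgin compression beyond:
S_c = H/(1+e₀)·[C_r·log₁₀(σ'_p/σ'_0) + C_c·log₁₀(σ'_f/σ'_p)]
    = 3.6/1.96 × [0.023×log₁₀(63.6/47.609) + 0.27×log₁₀(88.009/63.6)]
    = 1.8367 × [0.0028927 + 0.038089] = 0.07527 m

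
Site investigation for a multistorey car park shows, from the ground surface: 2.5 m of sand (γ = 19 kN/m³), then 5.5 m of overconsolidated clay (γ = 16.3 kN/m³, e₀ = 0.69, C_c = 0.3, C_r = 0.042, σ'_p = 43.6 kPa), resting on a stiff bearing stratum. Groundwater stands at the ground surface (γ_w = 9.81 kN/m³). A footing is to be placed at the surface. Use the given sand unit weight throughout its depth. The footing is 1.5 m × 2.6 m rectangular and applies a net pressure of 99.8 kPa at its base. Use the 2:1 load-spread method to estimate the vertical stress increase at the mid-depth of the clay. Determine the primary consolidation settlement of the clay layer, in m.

Mid-depth of clay below the ground surface: z = 2.5 + 5.5/2 = 5.25 m.
Total vertical stress at mid-clay: σ_v = 19×2.5 + 16.3×2.75 = 92.325 kPa.
Pore pressure: u = 9.81×(5.25 − 0) = 51.503 kPa.
Initial effective stress: σ'_0 = σ_v − u = 92.325 − 51.503 = 40.822 kPa.
Stress increase at mid-clay by the 2:1 spreading method:
Δσ = qBL/((B+z)(L+z)) = 99.8×1.5×2.6/((1.5+5.25)(2.6+5.25)) = 7.3455 kPa
Final effective stress: σ'_f = 40.822 + 7.3455 = 48.168 kPa.
σ'_f = 48.168 > σ'_p = 43.6 kPa, so the stress path crosses the preconsolidation pressure — recompression up to σ'_p, then virgin compression beyond:
S_c = H/(1+e₀)·[C_r·log₁₀(σ'_p/σ'_0) + C_c·log₁₀(σ'_f/σ'_p)]
    = 5.5/1.69 × [0.042×log₁₀(43.6/40.822) + 0.3×log₁₀(48.168/43.6)]
    = 3.2544 × [0.0012009 + 0.012982] = 0.04616 m

S_c ≈ 0.0462 m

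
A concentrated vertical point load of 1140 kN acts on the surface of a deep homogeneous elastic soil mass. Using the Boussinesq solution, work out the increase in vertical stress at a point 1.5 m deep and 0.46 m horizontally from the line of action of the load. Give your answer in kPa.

Δσ_z ≈ 193 kPa

Boussinesq vertical stress below a point load on an elastic half-space:
Δσ_z = 3P/(2πz²) · [1 + (r/z)²]^(−5/2)
r/z = 0.46/1.5 = 0.30667; [1+(r/z)²]^(−5/2) = 0.79875.
Δσ_z = 3×1140/(2π×1.5²) × 0.79875 = 241.92 × 0.79875 = 193.2 kPa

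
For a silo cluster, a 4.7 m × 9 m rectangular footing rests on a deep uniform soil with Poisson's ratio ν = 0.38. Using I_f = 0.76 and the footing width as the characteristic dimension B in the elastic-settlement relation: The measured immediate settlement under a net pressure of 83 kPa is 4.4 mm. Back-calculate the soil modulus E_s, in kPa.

S_e = q·B·(1−ν²)/E_s · I_f  ⇒  E_s = q·B·(1−ν²)·I_f / S_e.
E_s = 83 × 4.7 × 0.8556 × 0.76 / 0.0044 = 57650 kPa

E_s ≈ 57700 kPa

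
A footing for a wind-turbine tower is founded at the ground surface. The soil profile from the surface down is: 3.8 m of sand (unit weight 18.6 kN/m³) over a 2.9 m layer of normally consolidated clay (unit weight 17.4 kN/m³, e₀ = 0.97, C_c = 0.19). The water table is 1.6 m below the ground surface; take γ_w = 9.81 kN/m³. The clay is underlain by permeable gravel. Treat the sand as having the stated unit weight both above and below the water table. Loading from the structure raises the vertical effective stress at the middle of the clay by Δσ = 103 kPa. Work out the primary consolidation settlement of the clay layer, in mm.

Mid-depth of clay below the ground surface: z = 3.8 + 2.9/2 = 5.25 m.
Total vertical stress at mid-clay: σ_v = 18.6×3.8 + 17.4×1.45 = 95.91 kPa.
Pore pressure: u = 9.81×(5.25 − 1.6) = 35.806 kPa.
Initial effective stress: σ'_0 = σ_v − u = 95.91 − 35.806 = 60.104 kPa.
Final effective stress: σ'_f = σ'_0 + Δσ = 60.104 + 103 = 163.1 kPa.
Normally consolidated clay, so the full stress increment lies on the virgin compression line:
S_c = C_c·H/(1+e₀)·log₁₀(σ'_f/σ'_0) = 0.19×2.9/(1+0.97)×log₁₀(163.1/60.104)
    = 0.2797 × 0.43355 = 0.1213 m

S_c ≈ 121 mm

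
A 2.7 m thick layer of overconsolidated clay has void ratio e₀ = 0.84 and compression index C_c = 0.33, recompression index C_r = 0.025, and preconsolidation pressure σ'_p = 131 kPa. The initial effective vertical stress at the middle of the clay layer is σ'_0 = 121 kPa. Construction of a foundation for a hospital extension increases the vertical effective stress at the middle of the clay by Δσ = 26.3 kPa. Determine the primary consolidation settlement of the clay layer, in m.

S_c ≈ 0.0259 m

Final effective stress: σ'_f = 121 + 26.3 = 147.3 kPa.
σ'_f = 147.3 > σ'_p = 131 kPa, so the stress path crosses the preconsolidation pressure — recompression up to σ'_p, then virgin compression beyond:
S_c = H/(1+e₀)·[C_r·log₁₀(σ'_p/σ'_0) + C_c·log₁₀(σ'_f/σ'_p)]
    = 2.7/1.84 × [0.025×log₁₀(131/121) + 0.33×log₁₀(147.3/131)]
    = 1.4674 × [0.00086215 + 0.016807] = 0.02593 m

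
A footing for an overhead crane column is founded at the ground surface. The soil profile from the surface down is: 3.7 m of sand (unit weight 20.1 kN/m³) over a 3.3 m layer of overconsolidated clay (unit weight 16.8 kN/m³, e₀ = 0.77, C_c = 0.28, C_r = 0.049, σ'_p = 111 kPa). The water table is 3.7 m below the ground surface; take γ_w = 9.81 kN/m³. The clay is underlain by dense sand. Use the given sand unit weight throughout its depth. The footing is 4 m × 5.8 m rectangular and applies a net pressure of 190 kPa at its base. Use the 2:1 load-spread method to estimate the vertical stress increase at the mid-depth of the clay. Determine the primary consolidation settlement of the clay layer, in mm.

Mid-depth of clay below the ground surface: z = 3.7 + 3.3/2 = 5.35 m.
Total vertical stress at mid-clay: σ_v = 20.1×3.7 + 16.8×1.65 = 102.09 kPa.
Pore pressure: u = 9.81×(5.35 − 3.7) = 16.186 kPa.
Initial effective stress: σ'_0 = σ_v − u = 102.09 − 16.186 = 85.904 kPa.
Stress increase at mid-clay by the 2:1 spreading method:
Δσ = qBL/((B+z)(L+z)) = 190×4×5.8/((4+5.35)(5.8+5.35)) = 42.282 kPa
Final effective stress: σ'_f = 85.904 + 42.282 = 128.19 kPa.
σ'_f = 128.19 > σ'_p = 111 kPa, so the stress path crosses the preconsolidation pressure — recompression up to σ'_p, then virgin compression beyond:
S_c = H/(1+e₀)·[C_r·log₁₀(σ'_p/σ'_0) + C_c·log₁₀(σ'_f/σ'_p)]
    = 3.3/1.77 × [0.049×log₁₀(111/85.904) + 0.28×log₁₀(128.19/111)]
    = 1.8644 × [0.0054542 + 0.017509] = 0.04281 m

S_c ≈ 42.8 mm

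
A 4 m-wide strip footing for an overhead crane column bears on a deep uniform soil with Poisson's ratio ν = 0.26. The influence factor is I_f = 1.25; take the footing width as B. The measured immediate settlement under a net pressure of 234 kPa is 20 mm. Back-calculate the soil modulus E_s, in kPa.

E_s ≈ 54500 kPa

S_e = q·B·(1−ν²)/E_s · I_f  ⇒  E_s = q·B·(1−ν²)·I_f / S_e.
E_s = 234 × 4 × 0.9324 × 1.25 / 0.02 = 54550 kPa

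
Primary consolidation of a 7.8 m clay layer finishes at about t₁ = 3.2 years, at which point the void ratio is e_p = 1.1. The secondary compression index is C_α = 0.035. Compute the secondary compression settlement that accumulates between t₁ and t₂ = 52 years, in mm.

Secondary compression: S_s = C_α·H/(1+e_p)·log₁₀(t₂/t₁)
S_s = 0.035×7.8/(1+1.1)×log₁₀(52/3.2)
    = 0.13 × 1.211 = 0.1574 m

S_s ≈ 157 mm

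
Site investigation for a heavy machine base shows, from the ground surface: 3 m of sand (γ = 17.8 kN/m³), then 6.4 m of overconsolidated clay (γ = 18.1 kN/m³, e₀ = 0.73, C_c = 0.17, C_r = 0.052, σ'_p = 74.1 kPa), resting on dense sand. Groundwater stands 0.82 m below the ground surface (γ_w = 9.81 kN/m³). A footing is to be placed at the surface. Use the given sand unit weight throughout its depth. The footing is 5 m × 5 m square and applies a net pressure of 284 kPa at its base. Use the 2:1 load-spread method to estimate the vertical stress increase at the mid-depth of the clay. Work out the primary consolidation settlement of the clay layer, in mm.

Mid-depth of clay below the ground surface: z = 3 + 6.4/2 = 6.2 m.
Total vertical stress at mid-clay: σ_v = 17.8×3 + 18.1×3.2 = 111.32 kPa.
Pore pressure: u = 9.81×(6.2 − 0.82) = 52.778 kPa.
Initial effective stress: σ'_0 = σ_v − u = 111.32 − 52.778 = 58.542 kPa.
Stress increase at mid-clay by the 2:1 spreading method:
Δσ = qBL/((B+z)(L+z)) = 284×5×5/((5+6.2)(5+6.2)) = 56.601 kPa
Final effective stress: σ'_f = 58.542 + 56.601 = 115.14 kPa.
σ'_f = 115.14 > σ'_p = 74.1 kPa, so the stress path crosses the preconsolidation pressure — recompression up to σ'_p, then virgin compression beyond:
S_c = H/(1+e₀)·[C_r·log₁₀(σ'_p/σ'_0) + C_c·log₁₀(σ'_f/σ'_p)]
    = 6.4/1.73 × [0.052×log₁₀(74.1/58.542) + 0.17×log₁₀(115.14/74.1)]
    = 3.6994 × [0.0053222 + 0.032539] = 0.1401 m

S_c ≈ 140 mm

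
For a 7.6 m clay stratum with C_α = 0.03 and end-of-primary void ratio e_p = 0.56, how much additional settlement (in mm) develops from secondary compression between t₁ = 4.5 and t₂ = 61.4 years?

S_s ≈ 166 mm

Secondary compression: S_s = C_α·H/(1+e_p)·log₁₀(t₂/t₁)
S_s = 0.03×7.6/(1+0.56)×log₁₀(61.4/4.5)
    = 0.1462 × 1.135 = 0.1659 m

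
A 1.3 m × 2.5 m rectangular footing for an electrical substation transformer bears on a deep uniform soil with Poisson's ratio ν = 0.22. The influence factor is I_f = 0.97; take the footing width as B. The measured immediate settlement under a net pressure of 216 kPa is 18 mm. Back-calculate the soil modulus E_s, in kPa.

S_e = q·B·(1−ν²)/E_s · I_f  ⇒  E_s = q·B·(1−ν²)·I_f / S_e.
E_s = 216 × 1.3 × 0.9516 × 0.97 / 0.018 = 14400 kPa

E_s ≈ 14400 kPa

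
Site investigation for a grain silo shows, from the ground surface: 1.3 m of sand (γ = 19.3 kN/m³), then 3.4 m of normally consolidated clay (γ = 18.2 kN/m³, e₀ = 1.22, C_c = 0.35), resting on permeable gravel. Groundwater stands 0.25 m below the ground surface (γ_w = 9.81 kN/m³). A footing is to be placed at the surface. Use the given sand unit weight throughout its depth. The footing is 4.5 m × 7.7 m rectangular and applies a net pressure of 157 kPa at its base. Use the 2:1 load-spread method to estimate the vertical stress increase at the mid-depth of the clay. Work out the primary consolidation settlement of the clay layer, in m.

Mid-depth of clay below the ground surface: z = 1.3 + 3.4/2 = 3 m.
Total vertical stress at mid-clay: σ_v = 19.3×1.3 + 18.2×1.7 = 56.03 kPa.
Pore pressure: u = 9.81×(3 − 0.25) = 26.978 kPa.
Initial effective stress: σ'_0 = σ_v − u = 56.03 − 26.978 = 29.052 kPa.
Stress increase at mid-clay by the 2:1 spreading method:
Δσ = qBL/((B+z)(L+z)) = 157×4.5×7.7/((4.5+3)(7.7+3)) = 67.789 kPa
Final effective stress: σ'_f = σ'_0 + Δσ = 29.052 + 67.789 = 96.841 kPa.
Normally consolidated clay, so the full stress increment lies on the virgin compression line:
S_c = C_c·H/(1+e₀)·log₁₀(σ'_f/σ'_0) = 0.35×3.4/(1+1.22)×log₁₀(96.841/29.052)
    = 0.53604 × 0.52288 = 0.2803 m

S_c ≈ 0.28 m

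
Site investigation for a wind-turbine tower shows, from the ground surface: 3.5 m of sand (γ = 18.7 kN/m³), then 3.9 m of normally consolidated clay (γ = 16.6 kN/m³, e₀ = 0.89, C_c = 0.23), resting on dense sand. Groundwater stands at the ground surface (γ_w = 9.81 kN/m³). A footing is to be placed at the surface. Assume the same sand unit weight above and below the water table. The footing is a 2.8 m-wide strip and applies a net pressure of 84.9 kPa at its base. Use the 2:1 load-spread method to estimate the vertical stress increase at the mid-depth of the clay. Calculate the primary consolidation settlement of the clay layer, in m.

S_c ≈ 0.103 m

Mid-depth of clay below the ground surface: z = 3.5 + 3.9/2 = 5.45 m.
Total vertical stress at mid-clay: σ_v = 18.7×3.5 + 16.6×1.95 = 97.82 kPa.
Pore pressure: u = 9.81×(5.45 − 0) = 53.465 kPa.
Initial effective stress: σ'_0 = σ_v − u = 97.82 − 53.465 = 44.355 kPa.
Stress increase at mid-clay by the 2:1 spreading method:
Δσ = qB/(B+z) = 84.9×2.8/(2.8+5.45) = 28.815 kPa
Final effective stress: σ'_f = σ'_0 + Δσ = 44.355 + 28.815 = 73.17 kPa.
Normally consolidated clay, so the full stress increment lies on the virgin compression line:
S_c = C_c·H/(1+e₀)·log₁₀(σ'_f/σ'_0) = 0.23×3.9/(1+0.89)×log₁₀(73.17/44.355)
    = 0.4746 × 0.21739 = 0.1032 m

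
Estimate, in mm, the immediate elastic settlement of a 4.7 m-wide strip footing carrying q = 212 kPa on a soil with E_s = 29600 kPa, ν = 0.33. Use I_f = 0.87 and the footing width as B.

S_e ≈ 26.1 mm

Immediate (elastic) settlement: S_e = q·B·(1−ν²)/E_s · I_f.
S_e = 212 × 4.7 × (1 − 0.33²) / 29600 × 0.87
    = 212 × 4.7 × 0.8911 / 29600 × 0.87
    = 0.0261 m = 26.1 mm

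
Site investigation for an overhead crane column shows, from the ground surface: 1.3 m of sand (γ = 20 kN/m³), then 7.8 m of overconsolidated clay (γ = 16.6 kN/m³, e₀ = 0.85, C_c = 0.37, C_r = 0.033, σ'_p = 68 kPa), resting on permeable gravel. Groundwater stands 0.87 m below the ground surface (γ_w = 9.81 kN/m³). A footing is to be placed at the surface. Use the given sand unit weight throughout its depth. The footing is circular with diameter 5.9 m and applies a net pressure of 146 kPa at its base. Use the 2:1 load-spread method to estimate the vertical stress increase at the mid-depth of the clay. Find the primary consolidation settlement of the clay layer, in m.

Mid-depth of clay below the ground surface: z = 1.3 + 7.8/2 = 5.2 m.
Total vertical stress at mid-clay: σ_v = 20×1.3 + 16.6×3.9 = 90.74 kPa.
Pore pressure: u = 9.81×(5.2 − 0.87) = 42.477 kPa.
Initial effective stress: σ'_0 = σ_v − u = 90.74 − 42.477 = 48.263 kPa.
Stress increase at mid-clay by the 2:1 spreading method:
Δσ ≈ qD²/(D+z)² = 146×5.9²/(5.9+5.2)² = 41.249 kPa
Final effective stress: σ'_f = 48.263 + 41.249 = 89.512 kPa.
σ'_f = 89.512 > σ'_p = 68 kPa, so the stress path crosses the preconsolidation pressure — recompression up to σ'_p, then virgin compression beyond:
S_c = H/(1+e₀)·[C_r·log₁₀(σ'_p/σ'_0) + C_c·log₁₀(σ'_f/σ'_p)]
    = 7.8/1.85 × [0.033×log₁₀(68/48.263) + 0.37×log₁₀(89.512/68)]
    = 4.2162 × [0.0049135 + 0.044168] = 0.2069 m

S_c ≈ 0.207 m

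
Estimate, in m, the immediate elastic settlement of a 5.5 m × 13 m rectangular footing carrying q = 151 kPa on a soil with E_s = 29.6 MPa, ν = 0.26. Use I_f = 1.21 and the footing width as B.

Immediate (elastic) settlement: S_e = q·B·(1−ν²)/E_s · I_f.
E_s = 29.6 MPa = 29600 kPa.
S_e = 151 × 5.5 × (1 − 0.26²) / 29600 × 1.21
    = 151 × 5.5 × 0.9324 / 29600 × 1.21
    = 0.03165 m

S_e ≈ 0.0317 m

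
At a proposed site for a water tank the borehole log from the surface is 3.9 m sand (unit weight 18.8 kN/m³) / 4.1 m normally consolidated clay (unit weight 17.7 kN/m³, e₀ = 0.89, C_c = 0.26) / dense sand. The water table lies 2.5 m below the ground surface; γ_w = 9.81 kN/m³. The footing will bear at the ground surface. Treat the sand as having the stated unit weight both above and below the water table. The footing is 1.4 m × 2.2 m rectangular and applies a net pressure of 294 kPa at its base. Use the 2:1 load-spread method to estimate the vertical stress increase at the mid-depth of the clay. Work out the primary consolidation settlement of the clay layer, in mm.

S_c ≈ 44.6 mm

Mid-depth of clay below the ground surface: z = 3.9 + 4.1/2 = 5.95 m.
Total vertical stress at mid-clay: σ_v = 18.8×3.9 + 17.7×2.05 = 109.61 kPa.
Pore pressure: u = 9.81×(5.95 − 2.5) = 33.845 kPa.
Initial effective stress: σ'_0 = σ_v − u = 109.61 − 33.845 = 75.765 kPa.
Stress increase at mid-clay by the 2:1 spreading method:
Δσ = qBL/((B+z)(L+z)) = 294×1.4×2.2/((1.4+5.95)(2.2+5.95)) = 15.117 kPa
Final effective stress: σ'_f = σ'_0 + Δσ = 75.765 + 15.117 = 90.882 kPa.
Normally consolidated clay, so the full stress increment lies on the virgin compression line:
S_c = C_c·H/(1+e₀)·log₁₀(σ'_f/σ'_0) = 0.26×4.1/(1+0.89)×log₁₀(90.882/75.765)
    = 0.56402 × 0.079009 = 0.04456 m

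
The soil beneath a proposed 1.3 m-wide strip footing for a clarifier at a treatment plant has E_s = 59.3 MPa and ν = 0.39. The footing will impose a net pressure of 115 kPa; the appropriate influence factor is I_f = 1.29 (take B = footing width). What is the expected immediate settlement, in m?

S_e ≈ 0.00276 m

Immediate (elastic) settlement: S_e = q·B·(1−ν²)/E_s · I_f.
E_s = 59.3 MPa = 59300 kPa.
S_e = 115 × 1.3 × (1 − 0.39²) / 59300 × 1.29
    = 115 × 1.3 × 0.8479 / 59300 × 1.29
    = 0.002758 m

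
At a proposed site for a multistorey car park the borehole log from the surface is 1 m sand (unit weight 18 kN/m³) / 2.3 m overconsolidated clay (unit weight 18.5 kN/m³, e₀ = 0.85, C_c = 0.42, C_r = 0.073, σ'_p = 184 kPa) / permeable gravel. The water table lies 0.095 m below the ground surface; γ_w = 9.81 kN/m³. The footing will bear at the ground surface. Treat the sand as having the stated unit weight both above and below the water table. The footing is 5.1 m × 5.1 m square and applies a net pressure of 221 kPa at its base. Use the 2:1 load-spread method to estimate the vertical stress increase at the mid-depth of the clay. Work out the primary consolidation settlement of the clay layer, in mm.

Mid-depth of clay below the ground surface: z = 1 + 2.3/2 = 2.15 m.
Total vertical stress at mid-clay: σ_v = 18×1 + 18.5×1.15 = 39.275 kPa.
Pore pressure: u = 9.81×(2.15 − 0.095) = 20.16 kPa.
Initial effective stress: σ'_0 = σ_v − u = 39.275 − 20.16 = 19.115 kPa.
Stress increase at mid-clay by the 2:1 spreading method:
Δσ = qBL/((B+z)(L+z)) = 221×5.1×5.1/((5.1+2.15)(5.1+2.15)) = 109.36 kPa
Final effective stress: σ'_f = 19.115 + 109.36 = 128.47 kPa.
σ'_f = 128.47 ≤ σ'_p = 184 kPa, so the clay remains overconsolidated and only the recompression index applies:
S_c = C_r·H/(1+e₀)·log₁₀(σ'_f/σ'_0) = 0.073×2.3/1.85×log₁₀(128.47/19.115)
    = 0.090754 × 0.82743 = 0.07509 m

S_c ≈ 75.1 mm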